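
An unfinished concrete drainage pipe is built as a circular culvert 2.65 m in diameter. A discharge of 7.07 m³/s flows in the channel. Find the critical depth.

At critical depth, Q² T / (g A³) = 1, i.e. A³/T = Q²/g = 7.07²/9.81 = 5.095.
Trying y = 1.06 m: A³/T = 3.368 — short.
Trying y = 1.18 m: A³/T = 5.081 — close enough.

y_c = 1.18 m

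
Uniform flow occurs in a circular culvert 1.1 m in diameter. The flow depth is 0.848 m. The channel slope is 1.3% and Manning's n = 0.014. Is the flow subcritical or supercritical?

supercritical

For a circular section of diameter D = 1.1 m at depth y = 0.848 m, the central angle is θ = 2 arccos(1 − 2y/D) = 4.287 rad. Then A = (D²/8)(θ − sin θ) = 0.7861 m² and P = Dθ/2 = 2.358 m.
Hydraulic radius R = A/P = 0.7861/2.358 = 0.3334 m.
V = (1/n) R^(2/3) √S = (1/0.014) × 0.3334^(2/3) × √0.013 = 3.916 m/s. Hydraulic depth D_h = A/T = 0.7861/0.9245 = 0.8503 m.
Froude number Fr = V/√(g·D_h) = 3.916/√(9.81×0.8503) = 1.36, which is greater than 1, so the flow is supercritical.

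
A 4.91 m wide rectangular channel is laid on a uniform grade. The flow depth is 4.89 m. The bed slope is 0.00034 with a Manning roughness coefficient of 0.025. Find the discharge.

Q = 24.6 m³/s

Flow area A = b·y = 4.91 × 4.89 = 24.01 m². Wetted perimeter P = b + 2y = 4.91 + 2×4.89 = 14.69 m.
Hydraulic radius R = A/P = 24.01/14.69 = 1.634 m.
Manning's equation: Q = (1/n) A R^(2/3) S^(1/2) = (1/0.025) × 24.01 × 1.634^(2/3) × 0.00034^(1/2) = 24.6 m³/s.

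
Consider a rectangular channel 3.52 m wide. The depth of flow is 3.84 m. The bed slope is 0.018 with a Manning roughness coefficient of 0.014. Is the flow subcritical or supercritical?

Flow area A = b·y = 3.52 × 3.84 = 13.52 m². Wetted perimeter P = b + 2y = 3.52 + 2×3.84 = 11.2 m.
Hydraulic radius R = A/P = 13.52/11.2 = 1.207 m.
V = (1/n) R^(2/3) √S = (1/0.014) × 1.207^(2/3) × √0.018 = 10.86 m/s. Hydraulic depth D_h = A/T = 13.52/3.52 = 3.84 m.
Froude number Fr = V/√(g·D_h) = 10.86/√(9.81×3.84) = 1.77, which is greater than 1, so the flow is supercritical.

supercritical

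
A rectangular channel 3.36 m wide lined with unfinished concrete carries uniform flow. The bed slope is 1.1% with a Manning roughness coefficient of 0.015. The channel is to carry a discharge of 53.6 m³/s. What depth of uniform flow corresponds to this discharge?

y_n = 2.32 m

Manning's equation rearranged: A R^(2/3) = nQ / (1·√S) = 0.015 × 53.6 / (√0.011) = 7.666.
At y = 2.65 m: A R^(2/3) = 9.07 — high.
At y = 2 m: A R^(2/3) = 6.325 — low.
At y = 2.32 m: A R^(2/3) = 7.662 — close enough.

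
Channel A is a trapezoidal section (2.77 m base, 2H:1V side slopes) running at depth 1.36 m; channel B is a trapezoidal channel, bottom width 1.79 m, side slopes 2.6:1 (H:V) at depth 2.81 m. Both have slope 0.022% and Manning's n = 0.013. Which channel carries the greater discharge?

Channel A: With bottom width b = 2.77 m and side slope z = 2: A = (b + zy)y = (2.77 + 2×1.36)×1.36 = 7.466 m²; P = b + 2y√(1+z²) = 2.77 + 2×1.36×2.236 = 8.852 m. Hydraulic radius R = A/P = 7.466/8.852 = 0.8435 m. Q_A = (1/0.013)·7.466·0.8435^(2/3)·√0.00022 = 7.605 m³/s.
Channel B: With bottom width b = 1.79 m and side slope z = 2.6: A = (b + zy)y = (1.79 + 2.6×2.81)×2.81 = 25.56 m²; P = b + 2y√(1+z²) = 1.79 + 2×2.81×2.786 = 17.45 m. Hydraulic radius R = A/P = 25.56/17.45 = 1.465 m. Q_B = (1/0.013)·25.56·1.465^(2/3)·√0.00022 = 37.62 m³/s.
Q_A = 7.605 m³/s vs Q_B = 37.62 m³/s, so channel B carries more.

channel B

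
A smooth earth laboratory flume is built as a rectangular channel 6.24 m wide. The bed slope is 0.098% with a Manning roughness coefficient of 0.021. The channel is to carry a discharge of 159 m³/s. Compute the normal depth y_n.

Manning's equation rearranged: A R^(2/3) = nQ / (1·√S) = 0.021 × 159 / (√0.00098) = 106.7.
At y = 11.8 m: A R^(2/3) = 134.5 — over.
At y = 8.24 m: A R^(2/3) = 88.63 — short.
At y = 9.65 m: A R^(2/3) = 106.7 — close enough.

y_n = 9.65 m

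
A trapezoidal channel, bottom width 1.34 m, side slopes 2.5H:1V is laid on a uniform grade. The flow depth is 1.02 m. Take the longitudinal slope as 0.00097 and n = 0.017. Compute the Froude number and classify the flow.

With bottom width b = 1.34 m and side slope z = 2.5: A = (b + zy)y = (1.34 + 2.5×1.02)×1.02 = 3.968 m²; P = b + 2y√(1+z²) = 1.34 + 2×1.02×2.693 = 6.833 m.
Hydraulic radius R = A/P = 3.968/6.833 = 0.5807 m.
V = (1/n) R^(2/3) √S = (1/0.017) × 0.5807^(2/3) × √0.00097 = 1.275 m/s. Hydraulic depth D_h = A/T = 3.968/6.44 = 0.6161 m.
Froude number Fr = V/√(g·D_h) = 1.275/√(9.81×0.6161) = 0.519, which is less than 1, so the flow is subcritical.

subcritical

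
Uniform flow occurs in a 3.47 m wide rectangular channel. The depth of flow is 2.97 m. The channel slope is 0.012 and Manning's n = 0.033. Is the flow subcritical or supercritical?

subcritical

Flow area A = b·y = 3.47 × 2.97 = 10.31 m². Wetted perimeter P = b + 2y = 3.47 + 2×2.97 = 9.41 m.
Hydraulic radius R = A/P = 10.31/9.41 = 1.095 m.
V = (1/n) R^(2/3) √S = (1/0.033) × 1.095^(2/3) × √0.012 = 3.527 m/s. Hydraulic depth D_h = A/T = 10.31/3.47 = 2.97 m.
Froude number Fr = V/√(g·D_h) = 3.527/√(9.81×2.97) = 0.653, which is less than 1, so the flow is subcritical.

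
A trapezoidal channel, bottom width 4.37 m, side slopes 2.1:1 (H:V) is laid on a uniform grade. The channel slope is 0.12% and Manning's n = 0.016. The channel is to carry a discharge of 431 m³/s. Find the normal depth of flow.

Manning's equation rearranged: A R^(2/3) = nQ / (1·√S) = 0.016 × 431 / (√0.0012) = 199.1.
Try y = 6.31 m: A R^(2/3) = 246.3 — over.
Try y = 4.73 m: A R^(2/3) = 126.8 — short.
Try y = 5.76 m: A R^(2/3) = 199.2 — matches.

y_n = 5.76 m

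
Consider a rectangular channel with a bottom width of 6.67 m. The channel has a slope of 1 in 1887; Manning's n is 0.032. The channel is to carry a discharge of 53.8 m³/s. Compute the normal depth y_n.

Manning's equation rearranged: A R^(2/3) = nQ / (1·√S) = 0.032 × 53.8 / (√0.0005299) = 74.79.
At y = 5.9 m: A R^(2/3) = 65.16 — short.
At y = 7.92 m: A R^(2/3) = 93.29 — over.
At y = 6.6 m: A R^(2/3) = 74.81 — matches.

y_n = 6.6 m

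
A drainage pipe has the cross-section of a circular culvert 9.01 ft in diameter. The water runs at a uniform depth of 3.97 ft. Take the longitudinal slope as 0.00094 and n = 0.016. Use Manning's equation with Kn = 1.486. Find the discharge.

For a circular section of diameter D = 9.01 ft at depth y = 3.97 ft, the central angle is θ = 2 arccos(1 − 2y/D) = 2.904 rad. Then A = (D²/8)(θ − sin θ) = 27.07 ft² and P = Dθ/2 = 13.08 ft.
Hydraulic radius R = A/P = 27.07/13.08 = 2.07 ft.
Manning's equation: Q = (1.486/n) A R^(2/3) S^(1/2) = (1.486/0.016) × 27.07 × 2.07^(2/3) × 0.00094^(1/2) = 125 ft³/s.

Q = 125 ft³/s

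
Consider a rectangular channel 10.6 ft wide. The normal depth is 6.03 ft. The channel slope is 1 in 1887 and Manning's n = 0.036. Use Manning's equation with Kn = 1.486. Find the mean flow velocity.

Flow area A = b·y = 10.6 × 6.03 = 63.92 ft². Wetted perimeter P = b + 2y = 10.6 + 2×6.03 = 22.66 ft.
Hydraulic radius R = A/P = 63.92/22.66 = 2.821 ft.
From Manning's equation, V = (1.486/n) R^(2/3) S^(1/2) = (1.486/0.036) × 2.821^(2/3) × 0.0005299^(1/2) = 1.9 ft/s.

V = 1.9 ft/s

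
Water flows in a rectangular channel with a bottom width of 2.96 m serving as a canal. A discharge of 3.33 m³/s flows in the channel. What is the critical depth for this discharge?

For a rectangular channel, critical depth y_c = (q²/g)^(1/3) where q = Q/b = 3.33/2.96 = 1.125 m²/s.
So y_c = (1.125²/9.81)^(1/3) = 0.505 m.

y_c = 0.505 m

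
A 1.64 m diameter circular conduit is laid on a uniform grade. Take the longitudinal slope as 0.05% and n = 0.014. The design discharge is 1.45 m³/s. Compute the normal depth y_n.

Manning's equation rearranged: A R^(2/3) = nQ / (1·√S) = 0.014 × 1.45 / (√0.0005) = 0.9078.
At y = 1.19 m: A R^(2/3) = 1.022 — high.
At y = 0.891 m: A R^(2/3) = 0.6694 — low.
At y = 1.09 m: A R^(2/3) = 0.91 — close enough.

y_n = 1.09 m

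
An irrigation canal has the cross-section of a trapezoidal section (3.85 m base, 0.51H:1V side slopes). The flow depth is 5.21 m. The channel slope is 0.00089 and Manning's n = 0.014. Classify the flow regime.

subcritical

With bottom width b = 3.85 m and side slope z = 0.51: A = (b + zy)y = (3.85 + 0.51×5.21)×5.21 = 33.9 m²; P = b + 2y√(1+z²) = 3.85 + 2×5.21×1.123 = 15.55 m.
Hydraulic radius R = A/P = 33.9/15.55 = 2.181 m.
V = (1/n) R^(2/3) √S = (1/0.014) × 2.181^(2/3) × √0.00089 = 3.583 m/s. Hydraulic depth D_h = A/T = 33.9/9.164 = 3.699 m.
Froude number Fr = V/√(g·D_h) = 3.583/√(9.81×3.699) = 0.595, which is less than 1, so the flow is subcritical.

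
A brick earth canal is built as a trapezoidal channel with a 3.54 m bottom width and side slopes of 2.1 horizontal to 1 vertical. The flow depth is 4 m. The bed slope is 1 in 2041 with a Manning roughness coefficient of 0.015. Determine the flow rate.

Q = 118 m³/s

With bottom width b = 3.54 m and side slope z = 2.1: A = (b + zy)y = (3.54 + 2.1×4)×4 = 47.76 m²; P = b + 2y√(1+z²) = 3.54 + 2×4×2.326 = 22.15 m.
Hydraulic radius R = A/P = 47.76/22.15 = 2.156 m.
Manning's equation: Q = (1/n) A R^(2/3) S^(1/2) = (1/0.015) × 47.76 × 2.156^(2/3) × 0.00049^(1/2) = 118 m³/s.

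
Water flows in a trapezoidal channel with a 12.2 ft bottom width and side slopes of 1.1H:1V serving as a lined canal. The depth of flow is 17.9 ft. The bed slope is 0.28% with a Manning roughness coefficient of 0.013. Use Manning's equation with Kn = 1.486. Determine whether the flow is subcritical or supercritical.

With bottom width b = 12.2 ft and side slope z = 1.1: A = (b + zy)y = (12.2 + 1.1×17.9)×17.9 = 570.8 ft²; P = b + 2y√(1+z²) = 12.2 + 2×17.9×1.487 = 65.42 ft.
Hydraulic radius R = A/P = 570.8/65.42 = 8.726 ft.
V = (1.486/n) R^(2/3) √S = (1.486/0.013) × 8.726^(2/3) × √0.0028 = 25.64 ft/s. Hydraulic depth D_h = A/T = 570.8/51.58 = 11.07 ft.
Froude number Fr = V/√(g·D_h) = 25.64/√(32.2×11.07) = 1.36, which is greater than 1, so the flow is supercritical.

supercritical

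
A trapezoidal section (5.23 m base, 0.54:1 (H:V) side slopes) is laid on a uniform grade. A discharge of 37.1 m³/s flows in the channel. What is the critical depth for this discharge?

At critical depth, Q² T / (g A³) = 1, i.e. A³/T = Q²/g = 37.1²/9.81 = 140.3.
Trying y = 1.77 m: A³/T = 183.8 — high.
Trying y = 1.23 m: A³/T = 58.1 — low.
Trying y = 1.63 m: A³/T = 141.3 — close enough.

y_c = 1.63 m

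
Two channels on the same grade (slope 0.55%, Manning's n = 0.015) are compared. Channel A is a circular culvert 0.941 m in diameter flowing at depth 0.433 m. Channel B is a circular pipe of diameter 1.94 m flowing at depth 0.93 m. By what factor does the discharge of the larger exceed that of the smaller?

Channel A: For a circular section of diameter D = 0.941 m at depth y = 0.433 m, the central angle is θ = 2 arccos(1 − 2y/D) = 2.982 rad. Then A = (D²/8)(θ − sin θ) = 0.3125 m² and P = Dθ/2 = 1.403 m. Hydraulic radius R = A/P = 0.3125/1.403 = 0.2227 m. Q_A = (1/0.015)·0.3125·0.2227^(2/3)·√0.0055 = 0.5676 m³/s.
Channel B: For a circular section of diameter D = 1.94 m at depth y = 0.93 m, the central angle is θ = 2 arccos(1 − 2y/D) = 3.059 rad. Then A = (D²/8)(θ − sin θ) = 1.4 m² and P = Dθ/2 = 2.967 m. Hydraulic radius R = A/P = 1.4/2.967 = 0.4719 m. Q_B = (1/0.015)·1.4·0.4719^(2/3)·√0.0055 = 4.197 m³/s.
The larger discharge is 4.197 m³/s and the smaller is 0.5676 m³/s; the ratio is 7.39.

7.39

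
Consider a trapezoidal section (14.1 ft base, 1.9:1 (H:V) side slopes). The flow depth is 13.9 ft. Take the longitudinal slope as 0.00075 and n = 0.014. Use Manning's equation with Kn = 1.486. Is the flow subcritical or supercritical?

With bottom width b = 14.1 ft and side slope z = 1.9: A = (b + zy)y = (14.1 + 1.9×13.9)×13.9 = 563.1 ft²; P = b + 2y√(1+z²) = 14.1 + 2×13.9×2.147 = 73.79 ft.
Hydraulic radius R = A/P = 563.1/73.79 = 7.631 ft.
V = (1.486/n) R^(2/3) √S = (1.486/0.014) × 7.631^(2/3) × √0.00075 = 11.27 ft/s. Hydraulic depth D_h = A/T = 563.1/66.92 = 8.414 ft.
Froude number Fr = V/√(g·D_h) = 11.27/√(32.2×8.414) = 0.684, which is less than 1, so the flow is subcritical.

subcritical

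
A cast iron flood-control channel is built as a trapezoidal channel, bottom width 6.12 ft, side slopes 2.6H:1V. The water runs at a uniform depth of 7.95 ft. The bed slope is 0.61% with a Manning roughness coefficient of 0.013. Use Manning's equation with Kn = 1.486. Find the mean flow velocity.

V = 23.3 ft/s

With bottom width b = 6.12 ft and side slope z = 2.6: A = (b + zy)y = (6.12 + 2.6×7.95)×7.95 = 213 ft²; P = b + 2y√(1+z²) = 6.12 + 2×7.95×2.786 = 50.41 ft.
Hydraulic radius R = A/P = 213/50.41 = 4.225 ft.
From Manning's equation, V = (1.486/n) R^(2/3) S^(1/2) = (1.486/0.013) × 4.225^(2/3) × 0.0061^(1/2) = 23.3 ft/s.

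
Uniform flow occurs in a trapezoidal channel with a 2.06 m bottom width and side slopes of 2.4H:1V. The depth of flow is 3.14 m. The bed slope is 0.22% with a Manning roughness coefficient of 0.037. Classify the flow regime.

With bottom width b = 2.06 m and side slope z = 2.4: A = (b + zy)y = (2.06 + 2.4×3.14)×3.14 = 30.13 m²; P = b + 2y√(1+z²) = 2.06 + 2×3.14×2.6 = 18.39 m.
Hydraulic radius R = A/P = 30.13/18.39 = 1.639 m.
V = (1/n) R^(2/3) √S = (1/0.037) × 1.639^(2/3) × √0.0022 = 1.762 m/s. Hydraulic depth D_h = A/T = 30.13/17.13 = 1.759 m.
Froude number Fr = V/√(g·D_h) = 1.762/√(9.81×1.759) = 0.424, which is less than 1, so the flow is subcritical.

subcritical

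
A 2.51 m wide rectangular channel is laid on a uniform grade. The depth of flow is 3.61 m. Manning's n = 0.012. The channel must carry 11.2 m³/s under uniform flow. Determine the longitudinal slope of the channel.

Flow area A = b·y = 2.51 × 3.61 = 9.061 m². Wetted perimeter P = b + 2y = 2.51 + 2×3.61 = 9.73 m.
Hydraulic radius R = A/P = 9.061/9.73 = 0.9313 m.
From Manning's equation, S = [nQ / (1 A R^(2/3))]² = [0.012 × 11.2 / (1 × 9.061 × 0.9313^(2/3))]² = 0.000242.

S = 0.000242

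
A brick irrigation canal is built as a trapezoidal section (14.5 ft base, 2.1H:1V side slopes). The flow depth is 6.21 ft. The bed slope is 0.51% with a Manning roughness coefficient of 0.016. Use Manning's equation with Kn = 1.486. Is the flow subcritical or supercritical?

With bottom width b = 14.5 ft and side slope z = 2.1: A = (b + zy)y = (14.5 + 2.1×6.21)×6.21 = 171 ft²; P = b + 2y√(1+z²) = 14.5 + 2×6.21×2.326 = 43.39 ft.
Hydraulic radius R = A/P = 171/43.39 = 3.942 ft.
V = (1.486/n) R^(2/3) √S = (1.486/0.016) × 3.942^(2/3) × √0.0051 = 16.55 ft/s. Hydraulic depth D_h = A/T = 171/40.58 = 4.214 ft.
Froude number Fr = V/√(g·D_h) = 16.55/√(32.2×4.214) = 1.42, which is greater than 1, so the flow is supercritical.

supercritical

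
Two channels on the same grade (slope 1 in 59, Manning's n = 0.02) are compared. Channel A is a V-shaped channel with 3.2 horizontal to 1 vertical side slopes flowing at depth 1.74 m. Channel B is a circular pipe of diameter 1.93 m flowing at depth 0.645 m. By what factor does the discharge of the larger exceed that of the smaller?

19.7

Channel A: For a triangular section with side slope z = 3.2: A = zy² = 3.2×1.74² = 9.688 m²; P = 2y√(1+z²) = 2×1.74×3.353 = 11.67 m. Hydraulic radius R = A/P = 9.688/11.67 = 0.8304 m. Q_A = (1/0.02)·9.688·0.8304^(2/3)·√0.01695 = 55.72 m³/s.
Channel B: For a circular section of diameter D = 1.93 m at depth y = 0.645 m, the central angle is θ = 2 arccos(1 − 2y/D) = 2.466 rad. Then A = (D²/8)(θ − sin θ) = 0.8567 m² and P = Dθ/2 = 2.379 m. Hydraulic radius R = A/P = 0.8567/2.379 = 0.3601 m. Q_B = (1/0.02)·0.8567·0.3601^(2/3)·√0.01695 = 2.822 m³/s.
The larger discharge is 55.72 m³/s and the smaller is 2.822 m³/s; the ratio is 19.7.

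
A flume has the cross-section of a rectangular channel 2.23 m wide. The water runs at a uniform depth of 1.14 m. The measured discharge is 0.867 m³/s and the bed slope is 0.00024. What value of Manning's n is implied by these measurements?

Flow area A = b·y = 2.23 × 1.14 = 2.542 m². Wetted perimeter P = b + 2y = 2.23 + 2×1.14 = 4.51 m.
Hydraulic radius R = A/P = 2.542/4.51 = 0.5637 m.
Rearranging Manning's equation: n = (1/Q) A R^(2/3) S^(1/2) = (1/0.867) × 2.542 × 0.5637^(2/3) × √0.00024 = 0.031.

n = 0.031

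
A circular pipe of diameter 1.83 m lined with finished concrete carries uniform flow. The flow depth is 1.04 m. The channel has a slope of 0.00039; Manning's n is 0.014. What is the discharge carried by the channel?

For a circular section of diameter D = 1.83 m at depth y = 1.04 m, the central angle is θ = 2 arccos(1 − 2y/D) = 3.416 rad. Then A = (D²/8)(θ − sin θ) = 1.543 m² and P = Dθ/2 = 3.125 m.
Hydraulic radius R = A/P = 1.543/3.125 = 0.4938 m.
Manning's equation: Q = (1/n) A R^(2/3) S^(1/2) = (1/0.014) × 1.543 × 0.4938^(2/3) × 0.00039^(1/2) = 1.36 m³/s.

Q = 1.36 m³/s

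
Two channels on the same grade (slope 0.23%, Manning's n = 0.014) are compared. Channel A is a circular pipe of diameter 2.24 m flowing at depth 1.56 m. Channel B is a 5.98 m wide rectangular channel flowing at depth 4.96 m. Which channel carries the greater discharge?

Channel A: For a circular section of diameter D = 2.24 m at depth y = 1.56 m, the central angle is θ = 2 arccos(1 − 2y/D) = 3.949 rad. Then A = (D²/8)(θ − sin θ) = 2.93 m² and P = Dθ/2 = 4.423 m. Hydraulic radius R = A/P = 2.93/4.423 = 0.6625 m. Q_A = (1/0.014)·2.93·0.6625^(2/3)·√0.0023 = 7.627 m³/s.
Channel B: Flow area A = b·y = 5.98 × 4.96 = 29.66 m². Wetted perimeter P = b + 2y = 5.98 + 2×4.96 = 15.9 m. Hydraulic radius R = A/P = 29.66/15.9 = 1.865 m. Q_B = (1/0.014)·29.66·1.865^(2/3)·√0.0023 = 154 m³/s.
Q_A = 7.627 m³/s vs Q_B = 154 m³/s, so channel B carries more.

channel B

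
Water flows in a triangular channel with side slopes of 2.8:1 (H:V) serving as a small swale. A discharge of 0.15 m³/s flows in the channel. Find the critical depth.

At critical depth, Q² T / (g A³) = 1, i.e. A³/T = Q²/g = 0.15²/9.81 = 0.002294.
At y = 0.185 m: A³/T = 0.0008495 — short.
At y = 0.267 m: A³/T = 0.005319 — over.
At y = 0.226 m: A³/T = 0.002311 — ≈ 0.002294.

y_c = 0.226 m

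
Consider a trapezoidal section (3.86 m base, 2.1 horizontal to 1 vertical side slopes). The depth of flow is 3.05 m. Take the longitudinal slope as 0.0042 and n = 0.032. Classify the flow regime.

With bottom width b = 3.86 m and side slope z = 2.1: A = (b + zy)y = (3.86 + 2.1×3.05)×3.05 = 31.31 m²; P = b + 2y√(1+z²) = 3.86 + 2×3.05×2.326 = 18.05 m.
Hydraulic radius R = A/P = 31.31/18.05 = 1.735 m.
V = (1/n) R^(2/3) √S = (1/0.032) × 1.735^(2/3) × √0.0042 = 2.924 m/s. Hydraulic depth D_h = A/T = 31.31/16.67 = 1.878 m.
Froude number Fr = V/√(g·D_h) = 2.924/√(9.81×1.878) = 0.681, which is less than 1, so the flow is subcritical.

subcritical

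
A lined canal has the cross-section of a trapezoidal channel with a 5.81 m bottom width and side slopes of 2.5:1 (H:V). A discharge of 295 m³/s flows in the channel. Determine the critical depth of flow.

y_c = 3.9 m

At critical depth, Q² T / (g A³) = 1, i.e. A³/T = Q²/g = 295²/9.81 = 8871.
At y = 4.73 m: A³/T = 19700 — too large.
At y = 3.13 m: A³/T = 3622 — too small.
At y = 3.9 m: A³/T = 8829 — matches.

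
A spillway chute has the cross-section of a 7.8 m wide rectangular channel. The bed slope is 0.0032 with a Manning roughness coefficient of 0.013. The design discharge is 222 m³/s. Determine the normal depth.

Manning's equation rearranged: A R^(2/3) = nQ / (1·√S) = 0.013 × 222 / (√0.0032) = 51.02.
Try y = 3.44 m: A R^(2/3) = 40.11 — too small.
Try y = 4.66 m: A R^(2/3) = 60.04 — too large.
Try y = 4.12 m: A R^(2/3) = 51.07 — ≈ 51.02.

y_n = 4.12 m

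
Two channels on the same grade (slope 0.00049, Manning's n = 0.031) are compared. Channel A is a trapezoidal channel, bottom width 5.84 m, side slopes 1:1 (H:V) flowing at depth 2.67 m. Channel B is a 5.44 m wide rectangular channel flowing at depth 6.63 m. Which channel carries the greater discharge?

channel B

Channel A: With bottom width b = 5.84 m and side slope z = 1: A = (b + zy)y = (5.84 + 1×2.67)×2.67 = 22.72 m²; P = b + 2y√(1+z²) = 5.84 + 2×2.67×1.414 = 13.39 m. Hydraulic radius R = A/P = 22.72/13.39 = 1.697 m. Q_A = (1/0.031)·22.72·1.697^(2/3)·√0.00049 = 23.08 m³/s.
Channel B: Flow area A = b·y = 5.44 × 6.63 = 36.07 m². Wetted perimeter P = b + 2y = 5.44 + 2×6.63 = 18.7 m. Hydraulic radius R = A/P = 36.07/18.7 = 1.929 m. Q_B = (1/0.031)·36.07·1.929^(2/3)·√0.00049 = 39.91 m³/s.
Q_A = 23.08 m³/s vs Q_B = 39.91 m³/s, so channel B carries more.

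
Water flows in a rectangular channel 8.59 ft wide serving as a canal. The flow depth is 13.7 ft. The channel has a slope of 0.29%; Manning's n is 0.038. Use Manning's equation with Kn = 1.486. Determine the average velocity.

Flow area A = b·y = 8.59 × 13.7 = 117.7 ft². Wetted perimeter P = b + 2y = 8.59 + 2×13.7 = 35.99 ft.
Hydraulic radius R = A/P = 117.7/35.99 = 3.27 ft.
From Manning's equation, V = (1.486/n) R^(2/3) S^(1/2) = (1.486/0.038) × 3.27^(2/3) × 0.0029^(1/2) = 4.64 ft/s.

V = 4.64 ft/s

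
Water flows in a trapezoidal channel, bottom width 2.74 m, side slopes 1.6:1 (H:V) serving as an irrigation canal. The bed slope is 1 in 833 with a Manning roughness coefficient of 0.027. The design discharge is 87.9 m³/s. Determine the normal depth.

y_n = 4.27 m

Manning's equation rearranged: A R^(2/3) = nQ / (1·√S) = 0.027 × 87.9 / (√0.0012) = 68.5.
Try y = 2.91 m: A R^(2/3) = 29.06 — too small.
Try y = 5.16 m: A R^(2/3) = 106 — too large.
Try y = 4.27 m: A R^(2/3) = 68.46 — matches.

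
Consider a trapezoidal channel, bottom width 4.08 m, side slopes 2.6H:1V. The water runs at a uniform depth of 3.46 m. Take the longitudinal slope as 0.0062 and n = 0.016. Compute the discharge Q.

With bottom width b = 4.08 m and side slope z = 2.6: A = (b + zy)y = (4.08 + 2.6×3.46)×3.46 = 45.24 m²; P = b + 2y√(1+z²) = 4.08 + 2×3.46×2.786 = 23.36 m.
Hydraulic radius R = A/P = 45.24/23.36 = 1.937 m.
Manning's equation: Q = (1/n) A R^(2/3) S^(1/2) = (1/0.016) × 45.24 × 1.937^(2/3) × 0.0062^(1/2) = 346 m³/s.

Q = 346 m³/s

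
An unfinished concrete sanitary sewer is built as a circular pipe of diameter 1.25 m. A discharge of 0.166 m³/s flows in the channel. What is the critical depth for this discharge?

At critical depth, Q² T / (g A³) = 1, i.e. A³/T = Q²/g = 0.166²/9.81 = 0.002809.
Trying y = 0.159 m: A³/T = 0.0008993 — short.
Trying y = 0.245 m: A³/T = 0.004928 — over.
Trying y = 0.212 m: A³/T = 0.002793 — matches.

y_c = 0.212 m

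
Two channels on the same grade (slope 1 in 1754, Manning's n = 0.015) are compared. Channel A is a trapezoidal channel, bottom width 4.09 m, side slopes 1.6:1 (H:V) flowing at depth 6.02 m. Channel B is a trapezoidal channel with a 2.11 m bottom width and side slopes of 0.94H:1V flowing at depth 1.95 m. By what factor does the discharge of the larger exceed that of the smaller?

22.3

Channel A: With bottom width b = 4.09 m and side slope z = 1.6: A = (b + zy)y = (4.09 + 1.6×6.02)×6.02 = 82.61 m²; P = b + 2y√(1+z²) = 4.09 + 2×6.02×1.887 = 26.81 m. Hydraulic radius R = A/P = 82.61/26.81 = 3.082 m. Q_A = (1/0.015)·82.61·3.082^(2/3)·√0.0005701 = 278.5 m³/s.
Channel B: With bottom width b = 2.11 m and side slope z = 0.94: A = (b + zy)y = (2.11 + 0.94×1.95)×1.95 = 7.689 m²; P = b + 2y√(1+z²) = 2.11 + 2×1.95×1.372 = 7.463 m. Hydraulic radius R = A/P = 7.689/7.463 = 1.03 m. Q_B = (1/0.015)·7.689·1.03^(2/3)·√0.0005701 = 12.49 m³/s.
The larger discharge is 278.5 m³/s and the smaller is 12.49 m³/s; the ratio is 22.3.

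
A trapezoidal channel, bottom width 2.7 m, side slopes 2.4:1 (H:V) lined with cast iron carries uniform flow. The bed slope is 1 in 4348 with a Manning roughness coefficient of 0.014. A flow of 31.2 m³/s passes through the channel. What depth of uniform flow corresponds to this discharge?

y_n = 2.57 m

Manning's equation rearranged: A R^(2/3) = nQ / (1·√S) = 0.014 × 31.2 / (√0.00023) = 28.8.
Trying y = 2.24 m: A R^(2/3) = 21.11 — too small.
Trying y = 3.26 m: A R^(2/3) = 49.74 — too large.
Trying y = 2.57 m: A R^(2/3) = 28.78 — matches.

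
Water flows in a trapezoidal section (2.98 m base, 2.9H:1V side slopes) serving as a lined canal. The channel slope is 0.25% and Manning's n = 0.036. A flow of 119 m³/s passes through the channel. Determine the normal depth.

Manning's equation rearranged: A R^(2/3) = nQ / (1·√S) = 0.036 × 119 / (√0.0025) = 85.68.
Try y = 4.3 m: A R^(2/3) = 114.5 — over.
Try y = 3.33 m: A R^(2/3) = 62.21 — short.
Try y = 3.81 m: A R^(2/3) = 85.64 — ≈ 85.68.

y_n = 3.81 m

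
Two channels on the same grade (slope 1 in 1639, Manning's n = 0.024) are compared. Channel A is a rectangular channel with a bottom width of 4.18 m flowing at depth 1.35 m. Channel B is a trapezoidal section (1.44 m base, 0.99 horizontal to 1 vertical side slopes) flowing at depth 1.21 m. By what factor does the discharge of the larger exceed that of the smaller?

Channel A: Flow area A = b·y = 4.18 × 1.35 = 5.643 m². Wetted perimeter P = b + 2y = 4.18 + 2×1.35 = 6.88 m. Hydraulic radius R = A/P = 5.643/6.88 = 0.8202 m. Q_A = (1/0.024)·5.643·0.8202^(2/3)·√0.0006101 = 5.089 m³/s.
Channel B: With bottom width b = 1.44 m and side slope z = 0.99: A = (b + zy)y = (1.44 + 0.99×1.21)×1.21 = 3.192 m²; P = b + 2y√(1+z²) = 1.44 + 2×1.21×1.407 = 4.845 m. Hydraulic radius R = A/P = 3.192/4.845 = 0.6587 m. Q_B = (1/0.024)·3.192·0.6587^(2/3)·√0.0006101 = 2.487 m³/s.
The larger discharge is 5.089 m³/s and the smaller is 2.487 m³/s; the ratio is 2.05.

2.05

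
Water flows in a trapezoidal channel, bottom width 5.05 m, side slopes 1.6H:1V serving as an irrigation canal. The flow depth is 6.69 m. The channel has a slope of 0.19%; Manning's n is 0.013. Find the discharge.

Q = 811 m³/s

With bottom width b = 5.05 m and side slope z = 1.6: A = (b + zy)y = (5.05 + 1.6×6.69)×6.69 = 105.4 m²; P = b + 2y√(1+z²) = 5.05 + 2×6.69×1.887 = 30.3 m.
Hydraulic radius R = A/P = 105.4/30.3 = 3.479 m.
Manning's equation: Q = (1/n) A R^(2/3) S^(1/2) = (1/0.013) × 105.4 × 3.479^(2/3) × 0.0019^(1/2) = 811 m³/s.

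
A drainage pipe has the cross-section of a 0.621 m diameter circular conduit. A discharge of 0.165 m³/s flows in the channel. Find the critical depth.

At critical depth, Q² T / (g A³) = 1, i.e. A³/T = Q²/g = 0.165²/9.81 = 0.002775.
Try y = 0.325 m: A³/T = 0.006658 — over.
Try y = 0.259 m: A³/T = 0.002794 — matches.

y_c = 0.259 m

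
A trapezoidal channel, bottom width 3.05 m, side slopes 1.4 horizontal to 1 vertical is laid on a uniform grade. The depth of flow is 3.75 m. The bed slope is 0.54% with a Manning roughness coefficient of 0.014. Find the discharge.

Q = 255 m³/s

With bottom width b = 3.05 m and side slope z = 1.4: A = (b + zy)y = (3.05 + 1.4×3.75)×3.75 = 31.13 m²; P = b + 2y√(1+z²) = 3.05 + 2×3.75×1.72 = 15.95 m.
Hydraulic radius R = A/P = 31.13/15.95 = 1.951 m.
Manning's equation: Q = (1/n) A R^(2/3) S^(1/2) = (1/0.014) × 31.13 × 1.951^(2/3) × 0.0054^(1/2) = 255 m³/s.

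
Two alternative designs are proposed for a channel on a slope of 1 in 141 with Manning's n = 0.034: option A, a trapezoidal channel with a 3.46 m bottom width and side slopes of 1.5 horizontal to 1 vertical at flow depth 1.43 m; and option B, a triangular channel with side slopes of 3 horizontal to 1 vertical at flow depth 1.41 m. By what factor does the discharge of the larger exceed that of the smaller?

Channel A: With bottom width b = 3.46 m and side slope z = 1.5: A = (b + zy)y = (3.46 + 1.5×1.43)×1.43 = 8.015 m²; P = b + 2y√(1+z²) = 3.46 + 2×1.43×1.803 = 8.616 m. Hydraulic radius R = A/P = 8.015/8.616 = 0.9303 m. Q_A = (1/0.034)·8.015·0.9303^(2/3)·√0.007092 = 18.92 m³/s.
Channel B: For a triangular section with side slope z = 3: A = zy² = 3×1.41² = 5.964 m²; P = 2y√(1+z²) = 2×1.41×3.162 = 8.918 m. Hydraulic radius R = A/P = 5.964/8.918 = 0.6688 m. Q_B = (1/0.034)·5.964·0.6688^(2/3)·√0.007092 = 11.3 m³/s.
The larger discharge is 18.92 m³/s and the smaller is 11.3 m³/s; the ratio is 1.67.

1.67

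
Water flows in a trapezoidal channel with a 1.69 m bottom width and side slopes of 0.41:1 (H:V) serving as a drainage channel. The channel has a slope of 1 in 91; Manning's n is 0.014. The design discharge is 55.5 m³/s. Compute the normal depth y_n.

y_n = 2.67 m

Manning's equation rearranged: A R^(2/3) = nQ / (1·√S) = 0.014 × 55.5 / (√0.01099) = 7.412.
At y = 3.08 m: A R^(2/3) = 9.629 — over.
At y = 1.95 m: A R^(2/3) = 4.26 — short.
At y = 2.67 m: A R^(2/3) = 7.418 — ≈ 7.412.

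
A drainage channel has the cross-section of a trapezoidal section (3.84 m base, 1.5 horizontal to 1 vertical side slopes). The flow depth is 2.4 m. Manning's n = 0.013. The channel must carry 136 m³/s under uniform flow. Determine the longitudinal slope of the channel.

S = 0.00609

With bottom width b = 3.84 m and side slope z = 1.5: A = (b + zy)y = (3.84 + 1.5×2.4)×2.4 = 17.86 m²; P = b + 2y√(1+z²) = 3.84 + 2×2.4×1.803 = 12.49 m.
Hydraulic radius R = A/P = 17.86/12.49 = 1.429 m.
From Manning's equation, S = [nQ / (1 A R^(2/3))]² = [0.013 × 136 / (1 × 17.86 × 1.429^(2/3))]² = 0.00609.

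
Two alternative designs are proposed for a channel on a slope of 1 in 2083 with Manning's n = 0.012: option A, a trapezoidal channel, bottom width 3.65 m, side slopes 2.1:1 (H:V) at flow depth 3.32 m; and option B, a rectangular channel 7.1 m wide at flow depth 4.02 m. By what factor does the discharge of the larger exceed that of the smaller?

Channel A: With bottom width b = 3.65 m and side slope z = 2.1: A = (b + zy)y = (3.65 + 2.1×3.32)×3.32 = 35.27 m²; P = b + 2y√(1+z²) = 3.65 + 2×3.32×2.326 = 19.09 m. Hydraulic radius R = A/P = 35.27/19.09 = 1.847 m. Q_A = (1/0.012)·35.27·1.847^(2/3)·√0.0004801 = 96.93 m³/s.
Channel B: Flow area A = b·y = 7.1 × 4.02 = 28.54 m². Wetted perimeter P = b + 2y = 7.1 + 2×4.02 = 15.14 m. Hydraulic radius R = A/P = 28.54/15.14 = 1.885 m. Q_B = (1/0.012)·28.54·1.885^(2/3)·√0.0004801 = 79.53 m³/s.
The larger discharge is 96.93 m³/s and the smaller is 79.53 m³/s; the ratio is 1.22.

1.22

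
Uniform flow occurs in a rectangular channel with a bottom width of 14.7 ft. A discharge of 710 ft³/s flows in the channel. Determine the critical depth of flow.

For a rectangular channel, critical depth y_c = (q²/g)^(1/3) where q = Q/b = 710/14.7 = 48.3 ft²/s.
So y_c = (48.3²/32.2)^(1/3) = 4.17 ft.

y_c = 4.17 ft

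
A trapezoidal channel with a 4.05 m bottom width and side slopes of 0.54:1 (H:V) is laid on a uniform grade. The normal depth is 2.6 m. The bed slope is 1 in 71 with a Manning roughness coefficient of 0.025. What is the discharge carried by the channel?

Q = 85.2 m³/s

With bottom width b = 4.05 m and side slope z = 0.54: A = (b + zy)y = (4.05 + 0.54×2.6)×2.6 = 14.18 m²; P = b + 2y√(1+z²) = 4.05 + 2×2.6×1.136 = 9.96 m.
Hydraulic radius R = A/P = 14.18/9.96 = 1.424 m.
Manning's equation: Q = (1/n) A R^(2/3) S^(1/2) = (1/0.025) × 14.18 × 1.424^(2/3) × 0.01408^(1/2) = 85.2 m³/s.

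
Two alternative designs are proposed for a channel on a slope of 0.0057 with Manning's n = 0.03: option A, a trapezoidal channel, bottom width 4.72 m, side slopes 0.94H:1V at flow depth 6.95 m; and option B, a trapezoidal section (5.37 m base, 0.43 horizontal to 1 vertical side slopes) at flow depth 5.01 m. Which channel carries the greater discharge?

channel A

Channel A: With bottom width b = 4.72 m and side slope z = 0.94: A = (b + zy)y = (4.72 + 0.94×6.95)×6.95 = 78.21 m²; P = b + 2y√(1+z²) = 4.72 + 2×6.95×1.372 = 23.8 m. Hydraulic radius R = A/P = 78.21/23.8 = 3.286 m. Q_A = (1/0.03)·78.21·3.286^(2/3)·√0.0057 = 435.1 m³/s.
Channel B: With bottom width b = 5.37 m and side slope z = 0.43: A = (b + zy)y = (5.37 + 0.43×5.01)×5.01 = 37.7 m²; P = b + 2y√(1+z²) = 5.37 + 2×5.01×1.089 = 16.28 m. Hydraulic radius R = A/P = 37.7/16.28 = 2.316 m. Q_B = (1/0.03)·37.7·2.316^(2/3)·√0.0057 = 166.1 m³/s.
Q_A = 435.1 m³/s vs Q_B = 166.1 m³/s, so channel A carries more.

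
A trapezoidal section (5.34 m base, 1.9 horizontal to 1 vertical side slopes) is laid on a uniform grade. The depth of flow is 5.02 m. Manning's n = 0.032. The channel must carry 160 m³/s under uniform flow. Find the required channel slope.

S = 0.0012

With bottom width b = 5.34 m and side slope z = 1.9: A = (b + zy)y = (5.34 + 1.9×5.02)×5.02 = 74.69 m²; P = b + 2y√(1+z²) = 5.34 + 2×5.02×2.147 = 26.9 m.
Hydraulic radius R = A/P = 74.69/26.9 = 2.777 m.
From Manning's equation, S = [nQ / (1 A R^(2/3))]² = [0.032 × 160 / (1 × 74.69 × 2.777^(2/3))]² = 0.0012.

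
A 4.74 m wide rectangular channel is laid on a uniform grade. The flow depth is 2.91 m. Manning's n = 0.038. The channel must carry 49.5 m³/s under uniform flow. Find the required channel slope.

S = 0.013

Flow area A = b·y = 4.74 × 2.91 = 13.79 m². Wetted perimeter P = b + 2y = 4.74 + 2×2.91 = 10.56 m.
Hydraulic radius R = A/P = 13.79/10.56 = 1.306 m.
From Manning's equation, S = [nQ / (1 A R^(2/3))]² = [0.038 × 49.5 / (1 × 13.79 × 1.306^(2/3))]² = 0.013.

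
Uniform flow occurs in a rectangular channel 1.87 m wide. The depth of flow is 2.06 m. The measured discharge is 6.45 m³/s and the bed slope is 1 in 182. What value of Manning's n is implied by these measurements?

n = 0.033

Flow area A = b·y = 1.87 × 2.06 = 3.852 m². Wetted perimeter P = b + 2y = 1.87 + 2×2.06 = 5.99 m.
Hydraulic radius R = A/P = 3.852/5.99 = 0.6431 m.
Rearranging Manning's equation: n = (1/Q) A R^(2/3) S^(1/2) = (1/6.45) × 3.852 × 0.6431^(2/3) × √0.005495 = 0.033.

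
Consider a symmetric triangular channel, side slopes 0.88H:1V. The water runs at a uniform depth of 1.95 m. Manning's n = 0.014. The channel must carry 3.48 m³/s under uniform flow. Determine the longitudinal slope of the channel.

S = 0.000381

For a triangular section with side slope z = 0.88: A = zy² = 0.88×1.95² = 3.346 m²; P = 2y√(1+z²) = 2×1.95×1.332 = 5.195 m.
Hydraulic radius R = A/P = 3.346/5.195 = 0.6441 m.
From Manning's equation, S = [nQ / (1 A R^(2/3))]² = [0.014 × 3.48 / (1 × 3.346 × 0.6441^(2/3))]² = 0.000381.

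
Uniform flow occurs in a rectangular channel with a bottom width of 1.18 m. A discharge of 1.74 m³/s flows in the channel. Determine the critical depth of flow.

For a rectangular channel, critical depth y_c = (q²/g)^(1/3) where q = Q/b = 1.74/1.18 = 1.475 m²/s.
So y_c = (1.475²/9.81)^(1/3) = 0.605 m.

y_c = 0.605 m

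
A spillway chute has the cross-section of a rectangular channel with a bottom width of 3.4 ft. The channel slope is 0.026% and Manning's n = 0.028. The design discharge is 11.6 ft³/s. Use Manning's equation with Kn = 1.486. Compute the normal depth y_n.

Manning's equation rearranged: A R^(2/3) = nQ / (1.486·√S) = 0.028 × 11.6 / (1.486 × √0.00026) = 13.56.
Trying y = 2.56 ft: A R^(2/3) = 8.829 — low.
Trying y = 4.35 ft: A R^(2/3) = 16.91 — high.
Trying y = 3.62 ft: A R^(2/3) = 13.56 — ≈ 13.56.

y_n = 3.62 ft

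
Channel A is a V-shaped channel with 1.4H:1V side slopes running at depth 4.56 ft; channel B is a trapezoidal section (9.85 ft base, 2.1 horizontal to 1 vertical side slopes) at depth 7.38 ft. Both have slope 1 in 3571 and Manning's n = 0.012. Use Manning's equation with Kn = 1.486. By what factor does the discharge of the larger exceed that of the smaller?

11.1

Channel A: For a triangular section with side slope z = 1.4: A = zy² = 1.4×4.56² = 29.11 ft²; P = 2y√(1+z²) = 2×4.56×1.72 = 15.69 ft. Hydraulic radius R = A/P = 29.11/15.69 = 1.855 ft. Q_A = (1.486/0.012)·29.11·1.855^(2/3)·√0.00028 = 91.08 ft³/s.
Channel B: With bottom width b = 9.85 ft and side slope z = 2.1: A = (b + zy)y = (9.85 + 2.1×7.38)×7.38 = 187.1 ft²; P = b + 2y√(1+z²) = 9.85 + 2×7.38×2.326 = 44.18 ft. Hydraulic radius R = A/P = 187.1/44.18 = 4.234 ft. Q_B = (1.486/0.012)·187.1·4.234^(2/3)·√0.00028 = 1015 ft³/s.
The larger discharge is 1015 ft³/s and the smaller is 91.08 ft³/s; the ratio is 11.1.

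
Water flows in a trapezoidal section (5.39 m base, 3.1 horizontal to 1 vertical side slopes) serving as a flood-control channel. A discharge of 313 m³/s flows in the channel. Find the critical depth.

At critical depth, Q² T / (g A³) = 1, i.e. A³/T = Q²/g = 313²/9.81 = 9987.
Try y = 3 m: A³/T = 3568 — low.
Try y = 4.24 m: A³/T = 15320 — high.
Try y = 3.84 m: A³/T = 10030 — close enough.

y_c = 3.84 m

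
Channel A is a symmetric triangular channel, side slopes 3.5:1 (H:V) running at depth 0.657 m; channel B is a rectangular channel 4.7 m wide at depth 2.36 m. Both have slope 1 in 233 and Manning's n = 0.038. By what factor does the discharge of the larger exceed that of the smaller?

Channel A: For a triangular section with side slope z = 3.5: A = zy² = 3.5×0.657² = 1.511 m²; P = 2y√(1+z²) = 2×0.657×3.64 = 4.783 m. Hydraulic radius R = A/P = 1.511/4.783 = 0.3159 m. Q_A = (1/0.038)·1.511·0.3159^(2/3)·√0.004292 = 1.208 m³/s.
Channel B: Flow area A = b·y = 4.7 × 2.36 = 11.09 m². Wetted perimeter P = b + 2y = 4.7 + 2×2.36 = 9.42 m. Hydraulic radius R = A/P = 11.09/9.42 = 1.177 m. Q_B = (1/0.038)·11.09·1.177^(2/3)·√0.004292 = 21.32 m³/s.
The larger discharge is 21.32 m³/s and the smaller is 1.208 m³/s; the ratio is 17.7.

17.7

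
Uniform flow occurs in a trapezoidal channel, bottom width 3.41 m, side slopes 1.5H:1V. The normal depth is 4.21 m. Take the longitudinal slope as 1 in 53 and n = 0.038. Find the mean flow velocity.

With bottom width b = 3.41 m and side slope z = 1.5: A = (b + zy)y = (3.41 + 1.5×4.21)×4.21 = 40.94 m²; P = b + 2y√(1+z²) = 3.41 + 2×4.21×1.803 = 18.59 m.
Hydraulic radius R = A/P = 40.94/18.59 = 2.202 m.
From Manning's equation, V = (1/n) R^(2/3) S^(1/2) = (1/0.038) × 2.202^(2/3) × 0.01887^(1/2) = 6.12 m/s.

V = 6.12 m/s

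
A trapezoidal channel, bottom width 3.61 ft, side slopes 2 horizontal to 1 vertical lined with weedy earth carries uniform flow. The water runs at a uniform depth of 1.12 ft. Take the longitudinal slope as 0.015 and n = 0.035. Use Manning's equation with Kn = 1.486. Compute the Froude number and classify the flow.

With bottom width b = 3.61 ft and side slope z = 2: A = (b + zy)y = (3.61 + 2×1.12)×1.12 = 6.552 ft²; P = b + 2y√(1+z²) = 3.61 + 2×1.12×2.236 = 8.619 ft.
Hydraulic radius R = A/P = 6.552/8.619 = 0.7602 ft.
V = (1.486/n) R^(2/3) √S = (1.486/0.035) × 0.7602^(2/3) × √0.015 = 4.331 ft/s. Hydraulic depth D_h = A/T = 6.552/8.09 = 0.8099 ft.
Froude number Fr = V/√(g·D_h) = 4.331/√(32.2×0.8099) = 0.848, which is less than 1, so the flow is subcritical.

subcritical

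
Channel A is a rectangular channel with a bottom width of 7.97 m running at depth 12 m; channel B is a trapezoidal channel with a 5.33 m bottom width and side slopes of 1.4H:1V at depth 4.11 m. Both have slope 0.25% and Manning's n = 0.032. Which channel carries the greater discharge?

Channel A: Flow area A = b·y = 7.97 × 12 = 95.64 m². Wetted perimeter P = b + 2y = 7.97 + 2×12 = 31.97 m. Hydraulic radius R = A/P = 95.64/31.97 = 2.992 m. Q_A = (1/0.032)·95.64·2.992^(2/3)·√0.0025 = 310.3 m³/s.
Channel B: With bottom width b = 5.33 m and side slope z = 1.4: A = (b + zy)y = (5.33 + 1.4×4.11)×4.11 = 45.56 m²; P = b + 2y√(1+z²) = 5.33 + 2×4.11×1.72 = 19.47 m. Hydraulic radius R = A/P = 45.56/19.47 = 2.339 m. Q_B = (1/0.032)·45.56·2.339^(2/3)·√0.0025 = 125.4 m³/s.
Q_A = 310.3 m³/s vs Q_B = 125.4 m³/s, so channel A carries more.

channel A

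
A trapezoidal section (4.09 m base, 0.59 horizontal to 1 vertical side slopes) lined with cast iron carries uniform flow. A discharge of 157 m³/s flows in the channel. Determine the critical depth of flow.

y_c = 4.29 m

At critical depth, Q² T / (g A³) = 1, i.e. A³/T = Q²/g = 157²/9.81 = 2513.
At y = 3.52 m: A³/T = 1241 — short.
At y = 5.42 m: A³/T = 5878 — over.
At y = 4.29 m: A³/T = 2504 — close enough.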